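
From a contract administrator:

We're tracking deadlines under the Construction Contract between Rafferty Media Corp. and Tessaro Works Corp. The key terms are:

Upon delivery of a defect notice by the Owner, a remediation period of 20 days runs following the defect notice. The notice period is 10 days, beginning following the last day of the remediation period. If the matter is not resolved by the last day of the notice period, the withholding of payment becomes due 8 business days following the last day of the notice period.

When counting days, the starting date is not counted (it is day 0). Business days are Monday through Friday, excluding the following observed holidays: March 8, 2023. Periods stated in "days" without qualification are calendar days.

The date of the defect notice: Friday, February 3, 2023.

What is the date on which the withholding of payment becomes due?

Adding 20 calendar days to February 3, 2023 gives February 23, 2023, which is the last day of the remediation period.
Adding 10 calendar days to February 23, 2023 gives March 5, 2023, which is the last day of the notice period.
The date on which the withholding of payment becomes due: counting 8 business days from Sunday, March 5, 2023 (Mar 6, Mar 7, Mar 9, Mar 10, Mar 13, Mar 14, Mar 15, Mar 16, skipping weekends and the listed holiday on Mar 8) reaches Thursday, March 16, 2023.

March 16, 2023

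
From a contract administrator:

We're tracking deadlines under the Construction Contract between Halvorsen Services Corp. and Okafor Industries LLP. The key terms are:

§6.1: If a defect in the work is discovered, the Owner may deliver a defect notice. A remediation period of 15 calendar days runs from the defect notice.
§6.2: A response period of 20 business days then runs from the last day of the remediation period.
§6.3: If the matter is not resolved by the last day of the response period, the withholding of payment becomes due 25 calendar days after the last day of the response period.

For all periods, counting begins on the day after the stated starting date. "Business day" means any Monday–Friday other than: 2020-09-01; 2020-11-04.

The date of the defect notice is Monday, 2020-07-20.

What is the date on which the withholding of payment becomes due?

2020-09-27

The last day of the remediation period: 2020-07-20 + 15 days = 2020-08-04.
The last day of the response period: 20 business days after Tuesday, 2020-08-04, skipping weekends and the listed holiday on Sep 1 — Aug 5, Aug 6, Aug 7, Aug 10, …, Aug 28, Aug 31, Sep 2 — lands on Wednesday, 2020-09-02.
Adding 25 calendar days to 2020-09-02 gives 2020-09-27, which is the date on which the withholding of payment becomes due.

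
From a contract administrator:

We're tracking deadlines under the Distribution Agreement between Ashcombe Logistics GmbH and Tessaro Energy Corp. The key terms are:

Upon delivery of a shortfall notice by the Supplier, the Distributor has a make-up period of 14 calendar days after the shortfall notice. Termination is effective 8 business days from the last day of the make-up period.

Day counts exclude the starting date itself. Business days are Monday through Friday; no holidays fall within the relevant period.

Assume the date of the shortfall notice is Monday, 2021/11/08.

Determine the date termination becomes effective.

The last day of the make-up period: 14 calendar days after 2021/11/08 is 2021/11/22.
The date termination becomes effective: 8 business days after Monday, 2021/11/22, skipping weekends — Nov 23, Nov 24, Nov 25, Nov 26, Nov 29, Nov 30, Dec 1, Dec 2 — lands on Thursday, 2021/12/02.

2021/12/02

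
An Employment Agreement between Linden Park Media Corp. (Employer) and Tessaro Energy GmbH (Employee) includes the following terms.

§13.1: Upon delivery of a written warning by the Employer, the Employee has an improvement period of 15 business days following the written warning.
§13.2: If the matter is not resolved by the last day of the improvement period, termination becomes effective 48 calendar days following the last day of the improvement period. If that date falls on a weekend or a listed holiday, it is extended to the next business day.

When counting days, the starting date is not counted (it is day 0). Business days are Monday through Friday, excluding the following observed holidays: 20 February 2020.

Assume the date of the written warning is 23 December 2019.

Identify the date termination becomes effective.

2 March 2020

The last day of the improvement period: 15 business days after Monday, 23 December 2019, skipping weekends — Dec 24, Dec 25, Dec 26, Dec 27, …, Jan 9, Jan 10, Jan 13 — lands on Monday, 13 January 2020.
Adding 48 calendar days to 13 January 2020 gives 1 March 2020, which is the date termination becomes effective. That falls on a Sunday, so it rolls to the next business day, Monday, 2 March 2020.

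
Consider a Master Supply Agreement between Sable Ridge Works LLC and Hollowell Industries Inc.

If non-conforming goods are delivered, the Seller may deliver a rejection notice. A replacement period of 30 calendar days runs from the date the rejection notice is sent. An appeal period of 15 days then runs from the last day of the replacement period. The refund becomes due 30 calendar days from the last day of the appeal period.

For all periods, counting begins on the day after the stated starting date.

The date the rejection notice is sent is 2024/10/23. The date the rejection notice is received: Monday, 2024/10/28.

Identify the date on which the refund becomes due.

2025/01/06

The last day of the replacement period: 30 calendar days after 2024/10/23 is 2024/11/22.
Adding 15 calendar days to 2024/11/22 gives 2024/12/07, which is the last day of the appeal period.
The date on which the refund becomes due: 2024/12/07 + 30 days = 2025/01/06.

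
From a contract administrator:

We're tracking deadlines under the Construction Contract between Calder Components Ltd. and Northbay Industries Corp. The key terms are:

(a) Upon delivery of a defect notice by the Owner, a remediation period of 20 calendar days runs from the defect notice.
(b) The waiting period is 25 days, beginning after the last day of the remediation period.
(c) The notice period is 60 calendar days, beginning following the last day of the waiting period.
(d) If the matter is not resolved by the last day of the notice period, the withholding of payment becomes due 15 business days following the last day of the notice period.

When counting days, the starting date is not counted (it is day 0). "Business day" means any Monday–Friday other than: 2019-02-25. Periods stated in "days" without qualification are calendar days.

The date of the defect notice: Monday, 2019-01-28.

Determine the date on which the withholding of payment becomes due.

Adding 20 calendar days to 2019-01-28 gives 2019-02-17, which is the last day of the remediation period.
The last day of the waiting period: 25 calendar days after 2019-02-17 is 2019-03-14.
The last day of the notice period: 2019-03-14 + 60 days = 2019-05-13.
The date on which the withholding of payment becomes due: 15 business days after Monday, 2019-05-13, skipping weekends — May 14, May 15, May 16, May 17, …, May 30, May 31, Jun 3 — lands on Monday, 2019-06-03.

2019-06-03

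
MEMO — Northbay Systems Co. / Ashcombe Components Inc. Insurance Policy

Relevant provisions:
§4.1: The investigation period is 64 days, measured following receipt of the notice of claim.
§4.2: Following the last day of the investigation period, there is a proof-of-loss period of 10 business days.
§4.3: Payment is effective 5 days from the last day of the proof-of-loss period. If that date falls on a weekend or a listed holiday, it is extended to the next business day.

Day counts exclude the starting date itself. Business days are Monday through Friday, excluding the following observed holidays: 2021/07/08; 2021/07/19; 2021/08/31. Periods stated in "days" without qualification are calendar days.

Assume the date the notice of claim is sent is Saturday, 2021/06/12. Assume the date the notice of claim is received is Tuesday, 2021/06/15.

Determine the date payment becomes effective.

Adding 64 calendar days to 2021/06/15 gives 2021/08/18, which is the last day of the investigation period.
The last day of the proof-of-loss period: 10 business days after Wednesday, 2021/08/18, skipping weekends and the listed holiday on Aug 31 — Aug 19, Aug 20, Aug 23, Aug 24, Aug 25, Aug 26, Aug 27, Aug 30, Sep 1, Sep 2 — lands on Thursday, 2021/09/02.
The date payment becomes effective: 2021/09/02 + 5 days = 2021/09/07. 2021/09/07 is a Tuesday and is not a listed holiday, so no roll-forward applies.

2021/09/07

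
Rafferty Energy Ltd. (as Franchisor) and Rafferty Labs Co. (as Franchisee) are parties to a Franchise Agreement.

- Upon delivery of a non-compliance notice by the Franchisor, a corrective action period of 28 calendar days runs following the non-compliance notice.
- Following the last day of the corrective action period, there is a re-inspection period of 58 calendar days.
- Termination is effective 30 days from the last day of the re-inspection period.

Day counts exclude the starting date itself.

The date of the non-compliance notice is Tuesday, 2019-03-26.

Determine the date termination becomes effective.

2019-07-20

The last day of the corrective action period: 28 calendar days after 2019-03-26 is 2019-04-23.
Adding 58 calendar days to 2019-04-23 gives 2019-06-20, which is the last day of the re-inspection period.
Adding 30 calendar days to 2019-06-20 gives 2019-07-20, which is the date termination becomes effective.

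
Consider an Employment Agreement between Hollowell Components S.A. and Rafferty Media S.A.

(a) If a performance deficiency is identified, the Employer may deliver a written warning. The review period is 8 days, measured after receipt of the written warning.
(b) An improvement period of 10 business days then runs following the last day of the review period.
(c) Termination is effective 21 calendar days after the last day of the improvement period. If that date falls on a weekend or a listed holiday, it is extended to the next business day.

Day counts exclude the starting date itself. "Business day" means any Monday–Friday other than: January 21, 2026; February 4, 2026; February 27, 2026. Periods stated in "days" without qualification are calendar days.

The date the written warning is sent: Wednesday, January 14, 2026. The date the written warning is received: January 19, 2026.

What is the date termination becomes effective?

Adding 8 calendar days to January 19, 2026 gives January 27, 2026, which is the last day of the review period.
From Tuesday, January 27, 2026, 10 business days (Jan 28, Jan 29, Jan 30, Feb 2, Feb 3, Feb 5, Feb 6, Feb 9, Feb 10, Feb 11, skipping weekends and the listed holiday on Feb 4) brings us to Wednesday, February 11, 2026, which is the last day of the improvement period.
The date termination becomes effective: 21 calendar days after February 11, 2026 is March 4, 2026. March 4, 2026 is a Wednesday and is not a listed holiday, so no roll-forward applies.

March 4, 2026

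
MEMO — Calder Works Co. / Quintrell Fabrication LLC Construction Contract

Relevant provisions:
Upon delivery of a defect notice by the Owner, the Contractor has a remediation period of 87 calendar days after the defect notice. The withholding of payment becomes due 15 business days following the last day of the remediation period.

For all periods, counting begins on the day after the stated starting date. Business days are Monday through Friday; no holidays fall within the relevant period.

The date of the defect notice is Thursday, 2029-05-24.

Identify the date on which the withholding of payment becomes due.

2029-09-07

The last day of the remediation period: 87 calendar days after 2029-05-24 is 2029-08-19.
From Sunday, 2029-08-19, 15 business days (Aug 20, Aug 21, Aug 22, Aug 23, …, Sep 5, Sep 6, Sep 7, skipping weekends) brings us to Friday, 2029-09-07, which is the date on which the withholding of payment becomes due.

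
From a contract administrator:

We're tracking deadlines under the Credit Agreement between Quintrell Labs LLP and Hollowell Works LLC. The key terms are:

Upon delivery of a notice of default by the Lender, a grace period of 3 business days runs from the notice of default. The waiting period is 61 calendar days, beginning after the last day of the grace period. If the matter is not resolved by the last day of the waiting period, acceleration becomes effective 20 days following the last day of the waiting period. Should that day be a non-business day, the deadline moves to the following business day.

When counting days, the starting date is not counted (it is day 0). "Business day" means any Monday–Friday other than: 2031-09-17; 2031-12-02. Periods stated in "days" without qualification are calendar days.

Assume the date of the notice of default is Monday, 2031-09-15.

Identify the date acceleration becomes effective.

2031-12-09

From Monday, 2031-09-15, 3 business days (Sep 16, Sep 18, Sep 19, skipping weekends and the listed holiday on Sep 17) brings us to Friday, 2031-09-19, which is the last day of the grace period.
The last day of the waiting period: 61 calendar days after 2031-09-19 is 2031-11-19.
The date acceleration becomes effective: 2031-11-19 + 20 days = 2031-12-09. 2031-12-09 is a Tuesday and is not a listed holiday, so no roll-forward applies.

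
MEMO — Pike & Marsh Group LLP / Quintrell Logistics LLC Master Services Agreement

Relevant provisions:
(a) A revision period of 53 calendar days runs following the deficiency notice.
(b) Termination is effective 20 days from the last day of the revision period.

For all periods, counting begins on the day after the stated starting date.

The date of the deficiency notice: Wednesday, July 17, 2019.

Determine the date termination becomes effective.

September 28, 2019

Adding 53 calendar days to July 17, 2019 gives September 8, 2019, which is the last day of the revision period.
The date termination becomes effective: 20 calendar days after September 8, 2019 is September 28, 2019.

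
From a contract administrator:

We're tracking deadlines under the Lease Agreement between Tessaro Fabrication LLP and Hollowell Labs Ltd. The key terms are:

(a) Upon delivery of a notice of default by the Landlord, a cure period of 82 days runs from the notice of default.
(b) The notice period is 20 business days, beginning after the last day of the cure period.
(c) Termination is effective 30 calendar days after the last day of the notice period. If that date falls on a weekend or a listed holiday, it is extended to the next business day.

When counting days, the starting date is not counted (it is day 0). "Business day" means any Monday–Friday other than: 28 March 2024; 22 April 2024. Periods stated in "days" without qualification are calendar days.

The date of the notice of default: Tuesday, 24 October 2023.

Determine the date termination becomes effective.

11 March 2024

The last day of the cure period: 82 calendar days after 24 October 2023 is 14 January 2024.
The last day of the notice period: counting 20 business days from Sunday, 14 January 2024 (Jan 15, Jan 16, Jan 17, Jan 18, …, Feb 7, Feb 8, Feb 9, skipping weekends) reaches Friday, 9 February 2024.
The date termination becomes effective: 9 February 2024 + 30 days = 10 March 2024. That falls on a Sunday, so it rolls to the next business day, Monday, 11 March 2024.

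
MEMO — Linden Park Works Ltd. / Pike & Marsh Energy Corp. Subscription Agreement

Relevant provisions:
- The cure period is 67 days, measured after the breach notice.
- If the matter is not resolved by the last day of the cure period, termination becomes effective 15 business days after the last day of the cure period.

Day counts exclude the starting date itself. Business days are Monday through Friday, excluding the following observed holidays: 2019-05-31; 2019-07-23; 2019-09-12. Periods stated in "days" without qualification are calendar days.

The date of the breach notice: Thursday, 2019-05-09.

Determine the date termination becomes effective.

2019-08-06

The last day of the cure period: 67 calendar days after 2019-05-09 is 2019-07-15.
The date termination becomes effective: counting 15 business days from Monday, 2019-07-15 (Jul 16, Jul 17, Jul 18, Jul 19, …, Aug 2, Aug 5, Aug 6, skipping weekends and the listed holiday on Jul 23) reaches Tuesday, 2019-08-06.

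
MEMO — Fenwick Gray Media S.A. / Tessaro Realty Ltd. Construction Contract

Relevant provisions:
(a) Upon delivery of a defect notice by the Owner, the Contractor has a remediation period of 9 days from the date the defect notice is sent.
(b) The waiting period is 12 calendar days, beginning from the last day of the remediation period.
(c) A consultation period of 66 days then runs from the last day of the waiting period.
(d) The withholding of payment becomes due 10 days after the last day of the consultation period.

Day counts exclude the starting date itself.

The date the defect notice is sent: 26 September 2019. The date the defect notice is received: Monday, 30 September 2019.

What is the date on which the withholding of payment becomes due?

1 January 2020

Adding 9 calendar days to 26 September 2019 gives 5 October 2019, which is the last day of the remediation period.
The last day of the waiting period: 5 October 2019 + 12 days = 17 October 2019.
The last day of the consultation period: 66 calendar days after 17 October 2019 is 22 December 2019.
The date on which the withholding of payment becomes due: 10 calendar days after 22 December 2019 is 1 January 2020.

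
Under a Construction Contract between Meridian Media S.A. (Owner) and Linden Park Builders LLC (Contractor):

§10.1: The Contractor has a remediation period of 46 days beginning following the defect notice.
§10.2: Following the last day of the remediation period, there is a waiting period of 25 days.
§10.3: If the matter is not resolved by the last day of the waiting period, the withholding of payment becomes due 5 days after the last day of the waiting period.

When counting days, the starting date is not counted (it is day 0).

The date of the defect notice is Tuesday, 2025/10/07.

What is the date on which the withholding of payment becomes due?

The last day of the remediation period: 2025/10/07 + 46 days = 2025/11/22.
The last day of the waiting period: 2025/11/22 + 25 days = 2025/12/17.
Adding 5 calendar days to 2025/12/17 gives 2025/12/22, which is the date on which the withholding of payment becomes due.

2025/12/22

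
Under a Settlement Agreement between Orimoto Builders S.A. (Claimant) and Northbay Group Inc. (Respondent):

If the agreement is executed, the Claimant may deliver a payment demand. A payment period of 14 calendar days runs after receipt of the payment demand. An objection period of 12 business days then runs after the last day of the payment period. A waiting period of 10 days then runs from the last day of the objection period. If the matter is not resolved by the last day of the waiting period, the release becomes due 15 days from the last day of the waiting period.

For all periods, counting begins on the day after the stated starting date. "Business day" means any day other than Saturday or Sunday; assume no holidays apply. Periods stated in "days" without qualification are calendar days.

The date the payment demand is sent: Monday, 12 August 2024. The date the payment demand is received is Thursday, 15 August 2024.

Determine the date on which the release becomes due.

11 October 2024

Adding 14 calendar days to 15 August 2024 gives 29 August 2024, which is the last day of the payment period.
The last day of the objection period: counting 12 business days from Thursday, 29 August 2024 (Aug 30, Sep 2, Sep 3, Sep 4, …, Sep 12, Sep 13, Sep 16, skipping weekends) reaches Monday, 16 September 2024.
The last day of the waiting period: 16 September 2024 + 10 days = 26 September 2024.
The date on which the release becomes due: 15 calendar days after 26 September 2024 is 11 October 2024.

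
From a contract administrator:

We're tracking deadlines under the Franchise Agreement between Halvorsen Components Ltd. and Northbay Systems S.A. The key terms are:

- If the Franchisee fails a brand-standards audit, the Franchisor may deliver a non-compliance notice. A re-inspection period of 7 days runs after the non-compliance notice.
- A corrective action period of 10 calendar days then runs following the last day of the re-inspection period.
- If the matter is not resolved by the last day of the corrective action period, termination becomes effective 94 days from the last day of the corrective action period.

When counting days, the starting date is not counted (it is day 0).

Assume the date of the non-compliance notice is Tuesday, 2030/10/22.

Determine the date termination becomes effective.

2031/02/10

Adding 7 calendar days to 2030/10/22 gives 2030/10/29, which is the last day of the re-inspection period.
The last day of the corrective action period: 2030/10/29 + 10 days = 2030/11/08.
The date termination becomes effective: 2030/11/08 + 94 days = 2031/02/10.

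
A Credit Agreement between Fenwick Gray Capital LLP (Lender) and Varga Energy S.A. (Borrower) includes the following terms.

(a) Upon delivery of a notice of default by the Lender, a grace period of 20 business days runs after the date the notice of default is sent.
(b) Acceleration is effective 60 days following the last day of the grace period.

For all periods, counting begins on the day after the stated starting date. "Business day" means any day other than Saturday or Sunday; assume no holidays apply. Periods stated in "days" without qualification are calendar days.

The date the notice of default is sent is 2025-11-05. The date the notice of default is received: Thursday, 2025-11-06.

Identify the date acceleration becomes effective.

2026-02-01

From Wednesday, 2025-11-05, 20 business days (Nov 6, Nov 7, Nov 10, Nov 11, …, Dec 1, Dec 2, Dec 3, skipping weekends) brings us to Wednesday, 2025-12-03, which is the last day of the grace period.
Adding 60 calendar days to 2025-12-03 gives 2026-02-01, which is the date acceleration becomes effective.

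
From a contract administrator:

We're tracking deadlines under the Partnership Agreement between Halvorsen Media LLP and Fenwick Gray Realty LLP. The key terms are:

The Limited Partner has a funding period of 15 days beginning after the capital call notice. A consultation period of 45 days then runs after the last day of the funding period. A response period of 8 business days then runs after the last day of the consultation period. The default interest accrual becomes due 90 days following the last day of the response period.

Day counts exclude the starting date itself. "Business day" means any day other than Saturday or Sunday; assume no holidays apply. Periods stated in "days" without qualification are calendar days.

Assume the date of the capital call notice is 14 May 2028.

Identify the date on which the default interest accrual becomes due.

23 October 2028

Adding 15 calendar days to 14 May 2028 gives 29 May 2028, which is the last day of the funding period.
The last day of the consultation period: 29 May 2028 + 45 days = 13 July 2028.
The last day of the response period: 8 business days after Thursday, 13 July 2028, skipping weekends — Jul 14, Jul 17, Jul 18, Jul 19, Jul 20, Jul 21, Jul 24, Jul 25 — lands on Tuesday, 25 July 2028.
The date on which the default interest accrual becomes due: 90 calendar days after 25 July 2028 is 23 October 2028.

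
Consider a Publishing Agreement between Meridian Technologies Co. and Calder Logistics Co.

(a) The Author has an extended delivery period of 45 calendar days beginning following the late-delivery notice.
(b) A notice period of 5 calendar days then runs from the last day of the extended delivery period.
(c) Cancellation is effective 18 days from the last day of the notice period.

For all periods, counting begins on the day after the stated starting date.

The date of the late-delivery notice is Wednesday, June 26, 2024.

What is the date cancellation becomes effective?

September 2, 2024

The last day of the extended delivery period: 45 calendar days after June 26, 2024 is August 10, 2024.
The last day of the notice period: 5 calendar days after August 10, 2024 is August 15, 2024.
The date cancellation becomes effective: August 15, 2024 + 18 days = September 2, 2024.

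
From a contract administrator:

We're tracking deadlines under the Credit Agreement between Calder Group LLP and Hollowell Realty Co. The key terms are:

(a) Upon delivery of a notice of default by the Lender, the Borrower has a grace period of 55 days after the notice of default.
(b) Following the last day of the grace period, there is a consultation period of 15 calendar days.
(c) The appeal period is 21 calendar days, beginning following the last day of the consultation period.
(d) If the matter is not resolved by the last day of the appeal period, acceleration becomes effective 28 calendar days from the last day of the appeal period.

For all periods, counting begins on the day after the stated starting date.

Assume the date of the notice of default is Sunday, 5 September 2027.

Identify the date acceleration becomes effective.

The last day of the grace period: 55 calendar days after 5 September 2027 is 30 October 2027.
The last day of the consultation period: 15 calendar days after 30 October 2027 is 14 November 2027.
The last day of the appeal period: 21 calendar days after 14 November 2027 is 5 December 2027.
Adding 28 calendar days to 5 December 2027 gives 2 January 2028, which is the date acceleration becomes effective.

2 January 2028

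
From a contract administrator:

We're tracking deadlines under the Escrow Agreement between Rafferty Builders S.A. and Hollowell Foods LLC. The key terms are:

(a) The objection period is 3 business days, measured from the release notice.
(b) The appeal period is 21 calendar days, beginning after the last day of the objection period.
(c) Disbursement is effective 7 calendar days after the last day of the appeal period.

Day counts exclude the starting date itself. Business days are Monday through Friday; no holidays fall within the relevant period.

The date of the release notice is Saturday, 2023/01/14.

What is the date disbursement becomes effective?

The last day of the objection period: counting 3 business days from Saturday, 2023/01/14 (Jan 16, Jan 17, Jan 18, skipping weekends) reaches Wednesday, 2023/01/18.
The last day of the appeal period: 2023/01/18 + 21 days = 2023/02/08.
The date disbursement becomes effective: 7 calendar days after 2023/02/08 is 2023/02/15.

2023/02/15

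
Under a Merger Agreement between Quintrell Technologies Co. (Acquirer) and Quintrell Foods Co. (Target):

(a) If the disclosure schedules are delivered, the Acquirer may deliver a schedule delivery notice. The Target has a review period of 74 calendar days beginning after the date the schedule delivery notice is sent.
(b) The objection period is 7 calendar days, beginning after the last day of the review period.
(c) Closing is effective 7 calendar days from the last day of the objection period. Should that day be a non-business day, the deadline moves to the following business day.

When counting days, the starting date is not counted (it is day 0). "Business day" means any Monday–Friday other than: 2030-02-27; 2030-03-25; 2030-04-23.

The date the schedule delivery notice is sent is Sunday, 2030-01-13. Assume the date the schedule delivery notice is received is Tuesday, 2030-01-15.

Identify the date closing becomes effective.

2030-04-11

The last day of the review period: 2030-01-13 + 74 days = 2030-03-28.
The last day of the objection period: 7 calendar days after 2030-03-28 is 2030-04-04.
Adding 7 calendar days to 2030-04-04 gives 2030-04-11, which is the date closing becomes effective. 2030-04-11 is a Thursday and is not a listed holiday, so no roll-forward applies.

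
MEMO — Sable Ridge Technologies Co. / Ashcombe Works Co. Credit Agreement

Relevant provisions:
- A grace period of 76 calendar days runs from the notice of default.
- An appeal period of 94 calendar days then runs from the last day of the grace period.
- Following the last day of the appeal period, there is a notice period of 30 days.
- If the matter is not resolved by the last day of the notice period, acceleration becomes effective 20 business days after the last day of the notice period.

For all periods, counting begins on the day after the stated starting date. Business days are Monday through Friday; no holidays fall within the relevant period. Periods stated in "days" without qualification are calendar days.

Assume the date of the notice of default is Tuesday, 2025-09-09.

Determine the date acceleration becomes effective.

The last day of the grace period: 2025-09-09 + 76 days = 2025-11-24.
Adding 94 calendar days to 2025-11-24 gives 2026-02-26, which is the last day of the appeal period.
Adding 30 calendar days to 2026-02-26 gives 2026-03-28, which is the last day of the notice period.
From Saturday, 2026-03-28, 20 business days (Mar 30, Mar 31, Apr 1, Apr 2, …, Apr 22, Apr 23, Apr 24, skipping weekends) brings us to Friday, 2026-04-24, which is the date acceleration becomes effective.

2026-04-24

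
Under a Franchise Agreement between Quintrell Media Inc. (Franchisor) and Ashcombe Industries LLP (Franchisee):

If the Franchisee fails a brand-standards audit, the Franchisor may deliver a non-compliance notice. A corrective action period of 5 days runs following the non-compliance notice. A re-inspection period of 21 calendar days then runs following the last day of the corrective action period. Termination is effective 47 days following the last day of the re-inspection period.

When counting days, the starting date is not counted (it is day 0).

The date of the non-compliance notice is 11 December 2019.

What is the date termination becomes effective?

22 February 2020

The last day of the corrective action period: 5 calendar days after 11 December 2019 is 16 December 2019.
The last day of the re-inspection period: 21 calendar days after 16 December 2019 is 6 January 2020.
The date termination becomes effective: 47 calendar days after 6 January 2020 is 22 February 2020.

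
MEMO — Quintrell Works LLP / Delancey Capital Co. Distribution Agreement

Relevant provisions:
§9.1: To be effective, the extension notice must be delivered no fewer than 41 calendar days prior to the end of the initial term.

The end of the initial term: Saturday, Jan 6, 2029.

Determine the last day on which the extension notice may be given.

Jan 6, 2029 minus 41 days is Nov 26, 2028.

Nov 26, 2028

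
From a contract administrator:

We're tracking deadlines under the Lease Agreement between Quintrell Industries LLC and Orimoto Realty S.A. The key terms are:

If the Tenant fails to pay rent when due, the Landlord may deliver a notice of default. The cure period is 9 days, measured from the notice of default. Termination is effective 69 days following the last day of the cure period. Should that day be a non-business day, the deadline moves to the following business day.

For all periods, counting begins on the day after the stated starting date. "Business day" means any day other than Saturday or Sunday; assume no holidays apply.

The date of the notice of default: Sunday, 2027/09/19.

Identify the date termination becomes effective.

2027/12/06

Adding 9 calendar days to 2027/09/19 gives 2027/09/28, which is the last day of the cure period.
The date termination becomes effective: 2027/09/28 + 69 days = 2027/12/06. 2027/12/06 is a Monday, so no roll-forward applies.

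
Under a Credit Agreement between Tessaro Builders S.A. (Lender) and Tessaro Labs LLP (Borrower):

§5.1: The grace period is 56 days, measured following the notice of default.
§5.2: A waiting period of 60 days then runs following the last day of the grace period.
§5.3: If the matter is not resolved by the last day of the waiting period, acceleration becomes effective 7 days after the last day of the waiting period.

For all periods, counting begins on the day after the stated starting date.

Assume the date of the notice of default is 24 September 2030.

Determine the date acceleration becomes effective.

25 January 2031

The last day of the grace period: 24 September 2030 + 56 days = 19 November 2030.
The last day of the waiting period: 19 November 2030 + 60 days = 18 January 2031.
The date acceleration becomes effective: 18 January 2031 + 7 days = 25 January 2031.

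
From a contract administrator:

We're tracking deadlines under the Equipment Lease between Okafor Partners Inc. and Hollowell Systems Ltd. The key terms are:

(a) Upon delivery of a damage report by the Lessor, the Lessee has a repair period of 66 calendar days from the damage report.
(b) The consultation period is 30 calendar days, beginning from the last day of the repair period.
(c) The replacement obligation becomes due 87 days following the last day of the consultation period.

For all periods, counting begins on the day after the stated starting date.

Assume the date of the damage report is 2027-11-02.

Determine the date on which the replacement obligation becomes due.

The last day of the repair period: 66 calendar days after 2027-11-02 is 2028-01-07.
The last day of the consultation period: 2028-01-07 + 30 days = 2028-02-06.
The date on which the replacement obligation becomes due: 87 calendar days after 2028-02-06 is 2028-05-03.

2028-05-03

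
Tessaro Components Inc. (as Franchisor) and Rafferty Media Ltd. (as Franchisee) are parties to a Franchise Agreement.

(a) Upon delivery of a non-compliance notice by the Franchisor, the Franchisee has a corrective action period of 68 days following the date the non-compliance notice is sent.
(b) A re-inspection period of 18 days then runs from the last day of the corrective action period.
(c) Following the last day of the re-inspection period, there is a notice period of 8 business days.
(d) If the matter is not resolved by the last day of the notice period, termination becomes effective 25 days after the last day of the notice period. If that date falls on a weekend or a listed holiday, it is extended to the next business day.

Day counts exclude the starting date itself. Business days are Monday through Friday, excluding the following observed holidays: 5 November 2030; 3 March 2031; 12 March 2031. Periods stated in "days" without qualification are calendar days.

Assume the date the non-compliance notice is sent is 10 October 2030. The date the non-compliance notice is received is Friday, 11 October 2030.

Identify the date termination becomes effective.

Adding 68 calendar days to 10 October 2030 gives 17 December 2030, which is the last day of the corrective action period.
Adding 18 calendar days to 17 December 2030 gives 4 January 2031, which is the last day of the re-inspection period.
The last day of the notice period: 8 business days after Saturday, 4 January 2031, skipping weekends — Jan 6, Jan 7, Jan 8, Jan 9, Jan 10, Jan 13, Jan 14, Jan 15 — lands on Wednesday, 15 January 2031.
The date termination becomes effective: 25 calendar days after 15 January 2031 is 9 February 2031. That falls on a Sunday, so it rolls to the next business day, Monday, 10 February 2031.

10 February 2031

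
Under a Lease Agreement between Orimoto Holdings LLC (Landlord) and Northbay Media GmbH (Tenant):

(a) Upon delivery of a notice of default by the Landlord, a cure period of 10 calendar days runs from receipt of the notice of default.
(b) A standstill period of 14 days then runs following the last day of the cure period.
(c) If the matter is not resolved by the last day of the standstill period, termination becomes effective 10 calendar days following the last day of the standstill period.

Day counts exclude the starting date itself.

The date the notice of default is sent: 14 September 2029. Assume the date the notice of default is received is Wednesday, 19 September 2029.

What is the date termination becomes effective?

The last day of the cure period: 10 calendar days after 19 September 2029 is 29 September 2029.
Adding 14 calendar days to 29 September 2029 gives 13 October 2029, which is the last day of the standstill period.
The date termination becomes effective: 13 October 2029 + 10 days = 23 October 2029.

23 October 2029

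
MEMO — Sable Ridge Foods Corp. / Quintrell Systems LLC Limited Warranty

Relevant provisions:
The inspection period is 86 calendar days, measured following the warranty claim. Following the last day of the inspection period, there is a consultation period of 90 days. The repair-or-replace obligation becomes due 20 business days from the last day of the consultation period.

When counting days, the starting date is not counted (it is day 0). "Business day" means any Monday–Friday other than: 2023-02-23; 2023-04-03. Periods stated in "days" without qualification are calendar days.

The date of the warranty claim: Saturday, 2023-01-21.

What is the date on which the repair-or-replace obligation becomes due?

Adding 86 calendar days to 2023-01-21 gives 2023-04-17, which is the last day of the inspection period.
The last day of the consultation period: 90 calendar days after 2023-04-17 is 2023-07-16.
The date on which the repair-or-replace obligation becomes due: counting 20 business days from Sunday, 2023-07-16 (Jul 17, Jul 18, Jul 19, Jul 20, …, Aug 9, Aug 10, Aug 11, skipping weekends) reaches Friday, 2023-08-11.

2023-08-11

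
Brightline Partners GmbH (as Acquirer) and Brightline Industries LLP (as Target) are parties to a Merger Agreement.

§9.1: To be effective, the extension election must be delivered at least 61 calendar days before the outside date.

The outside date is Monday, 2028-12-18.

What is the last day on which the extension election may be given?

2028-10-18

Counting back 61 calendar days from 2028-12-18 gives 2028-10-18.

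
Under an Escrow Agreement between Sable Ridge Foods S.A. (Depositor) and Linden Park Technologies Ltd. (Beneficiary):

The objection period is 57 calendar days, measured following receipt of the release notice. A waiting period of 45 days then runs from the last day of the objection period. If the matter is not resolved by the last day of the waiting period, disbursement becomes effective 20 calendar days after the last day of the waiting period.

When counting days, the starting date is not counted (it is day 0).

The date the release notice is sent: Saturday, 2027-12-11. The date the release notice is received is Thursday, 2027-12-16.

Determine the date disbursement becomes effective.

2028-04-16

Adding 57 calendar days to 2027-12-16 gives 2028-02-11, which is the last day of the objection period.
The last day of the waiting period: 45 calendar days after 2028-02-11 is 2028-03-27.
Adding 20 calendar days to 2028-03-27 gives 2028-04-16, which is the date disbursement becomes effective.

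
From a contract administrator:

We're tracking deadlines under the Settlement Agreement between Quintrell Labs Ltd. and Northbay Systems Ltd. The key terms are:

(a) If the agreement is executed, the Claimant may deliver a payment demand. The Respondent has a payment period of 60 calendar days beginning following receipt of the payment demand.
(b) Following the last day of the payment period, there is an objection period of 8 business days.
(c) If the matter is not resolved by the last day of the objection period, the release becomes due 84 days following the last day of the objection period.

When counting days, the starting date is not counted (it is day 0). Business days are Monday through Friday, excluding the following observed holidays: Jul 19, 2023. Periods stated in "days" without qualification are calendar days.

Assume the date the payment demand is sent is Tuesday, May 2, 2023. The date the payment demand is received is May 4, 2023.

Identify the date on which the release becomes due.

Oct 5, 2023

The last day of the payment period: May 4, 2023 + 60 days = Jul 3, 2023.
From Monday, Jul 3, 2023, 8 business days (Jul 4, Jul 5, Jul 6, Jul 7, Jul 10, Jul 11, Jul 12, Jul 13, skipping weekends) brings us to Thursday, Jul 13, 2023, which is the last day of the objection period.
The date on which the release becomes due: Jul 13, 2023 + 84 days = Oct 5, 2023.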